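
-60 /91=-0.66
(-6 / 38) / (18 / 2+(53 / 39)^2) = -4563 / 313462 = -0.01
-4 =-4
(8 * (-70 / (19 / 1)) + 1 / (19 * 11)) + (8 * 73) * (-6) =-738495 / 209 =-3533.47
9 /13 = 0.69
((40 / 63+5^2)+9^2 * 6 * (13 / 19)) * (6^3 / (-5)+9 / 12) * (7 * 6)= -121327477 / 190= -638565.67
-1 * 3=-3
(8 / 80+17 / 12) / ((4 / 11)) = 1001 / 240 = 4.17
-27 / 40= -0.68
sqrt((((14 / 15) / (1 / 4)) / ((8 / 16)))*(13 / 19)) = 4*sqrt(25935) / 285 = 2.26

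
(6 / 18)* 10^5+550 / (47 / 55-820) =4505209250 / 135159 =33332.66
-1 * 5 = -5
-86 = -86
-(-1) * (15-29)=-14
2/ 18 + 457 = 4114/ 9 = 457.11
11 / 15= 0.73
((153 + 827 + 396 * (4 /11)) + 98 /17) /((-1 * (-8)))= 9603 /68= 141.22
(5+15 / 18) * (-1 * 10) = -175 / 3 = -58.33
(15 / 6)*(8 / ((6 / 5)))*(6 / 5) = 20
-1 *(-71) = 71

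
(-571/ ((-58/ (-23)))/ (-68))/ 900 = 0.00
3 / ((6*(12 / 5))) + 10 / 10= 29 / 24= 1.21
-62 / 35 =-1.77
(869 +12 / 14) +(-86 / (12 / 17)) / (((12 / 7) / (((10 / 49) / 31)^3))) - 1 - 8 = 3879259819319 / 4506276033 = 860.86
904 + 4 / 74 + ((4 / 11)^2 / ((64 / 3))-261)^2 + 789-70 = 604476592085 / 8667472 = 69740.82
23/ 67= 0.34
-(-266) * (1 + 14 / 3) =4522 / 3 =1507.33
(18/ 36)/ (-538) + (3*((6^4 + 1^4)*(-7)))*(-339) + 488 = 9935602155/ 1076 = 9233831.00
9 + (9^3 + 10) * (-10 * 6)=-44331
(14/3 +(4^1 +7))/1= 47/3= 15.67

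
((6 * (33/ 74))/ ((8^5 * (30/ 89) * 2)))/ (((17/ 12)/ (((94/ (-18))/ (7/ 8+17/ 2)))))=-46013/ 966144000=-0.00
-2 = -2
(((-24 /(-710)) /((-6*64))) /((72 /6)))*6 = -1 /22720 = -0.00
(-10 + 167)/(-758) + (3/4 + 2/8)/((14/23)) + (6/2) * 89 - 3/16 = 11386601/42448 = 268.25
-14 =-14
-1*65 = -65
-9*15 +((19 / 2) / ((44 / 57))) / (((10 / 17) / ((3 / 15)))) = -575589 / 4400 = -130.82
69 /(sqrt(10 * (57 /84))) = 69 * sqrt(1330) /95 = 26.49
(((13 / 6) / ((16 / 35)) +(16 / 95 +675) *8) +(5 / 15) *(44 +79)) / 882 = 49677433 / 8043840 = 6.18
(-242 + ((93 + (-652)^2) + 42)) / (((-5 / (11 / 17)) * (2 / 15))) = -14024901 / 34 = -412497.09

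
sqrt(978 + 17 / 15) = sqrt(220305) / 15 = 31.29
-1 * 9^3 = -729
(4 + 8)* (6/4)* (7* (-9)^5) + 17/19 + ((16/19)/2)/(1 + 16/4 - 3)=-141363285/19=-7440172.89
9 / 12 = 3 / 4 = 0.75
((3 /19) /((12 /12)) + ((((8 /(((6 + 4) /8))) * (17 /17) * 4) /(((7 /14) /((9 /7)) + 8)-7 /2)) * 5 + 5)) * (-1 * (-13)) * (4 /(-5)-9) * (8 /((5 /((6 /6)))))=-1335152 /209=-6388.29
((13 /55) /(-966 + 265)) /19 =-13 /732545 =-0.00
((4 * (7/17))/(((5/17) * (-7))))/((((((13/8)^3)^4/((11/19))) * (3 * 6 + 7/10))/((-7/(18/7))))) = 13469017440256/67727533451052267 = 0.00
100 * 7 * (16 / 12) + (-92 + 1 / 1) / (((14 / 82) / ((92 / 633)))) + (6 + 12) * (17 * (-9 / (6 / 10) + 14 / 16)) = -2925627 / 844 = -3466.38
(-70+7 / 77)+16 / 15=-11359 / 165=-68.84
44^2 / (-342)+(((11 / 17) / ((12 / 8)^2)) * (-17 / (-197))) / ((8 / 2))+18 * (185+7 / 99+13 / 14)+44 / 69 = 3342.97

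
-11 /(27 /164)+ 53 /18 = -3449 /54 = -63.87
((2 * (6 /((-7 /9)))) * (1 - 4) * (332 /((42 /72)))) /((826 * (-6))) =-107568 /20237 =-5.32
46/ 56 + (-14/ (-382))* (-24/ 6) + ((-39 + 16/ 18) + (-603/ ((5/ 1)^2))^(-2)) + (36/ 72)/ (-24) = -291340178743/ 7778323728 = -37.46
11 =11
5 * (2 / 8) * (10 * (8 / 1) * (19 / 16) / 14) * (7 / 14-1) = -475 / 112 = -4.24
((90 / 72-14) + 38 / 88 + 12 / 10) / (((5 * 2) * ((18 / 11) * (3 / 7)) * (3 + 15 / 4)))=-8561 / 36450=-0.23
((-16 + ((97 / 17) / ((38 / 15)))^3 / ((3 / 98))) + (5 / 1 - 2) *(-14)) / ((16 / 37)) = 1572244743697 / 2156689088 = 729.01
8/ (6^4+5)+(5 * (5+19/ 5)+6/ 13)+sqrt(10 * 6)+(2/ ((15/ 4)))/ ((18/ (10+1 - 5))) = 2 * sqrt(15)+33978994/ 761085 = 52.39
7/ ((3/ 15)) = 35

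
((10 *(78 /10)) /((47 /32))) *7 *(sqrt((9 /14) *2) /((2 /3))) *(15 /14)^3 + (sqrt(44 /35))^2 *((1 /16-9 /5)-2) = -3289 /700 + 4738500 *sqrt(7) /16121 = 772.98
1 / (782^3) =1 / 478211768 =0.00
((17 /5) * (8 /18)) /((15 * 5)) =68 /3375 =0.02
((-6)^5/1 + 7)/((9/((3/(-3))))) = 7769/9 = 863.22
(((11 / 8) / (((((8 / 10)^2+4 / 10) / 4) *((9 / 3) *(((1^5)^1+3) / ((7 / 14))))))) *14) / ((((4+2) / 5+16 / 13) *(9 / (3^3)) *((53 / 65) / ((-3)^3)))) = -126.07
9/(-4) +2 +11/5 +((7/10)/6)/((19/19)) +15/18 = 29/10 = 2.90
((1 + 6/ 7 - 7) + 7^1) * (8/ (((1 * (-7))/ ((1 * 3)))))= -312/ 49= -6.37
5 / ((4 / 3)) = 15 / 4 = 3.75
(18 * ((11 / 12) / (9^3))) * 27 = 11 / 18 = 0.61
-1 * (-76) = 76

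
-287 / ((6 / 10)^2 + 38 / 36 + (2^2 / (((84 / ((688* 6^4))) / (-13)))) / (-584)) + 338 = 73504675316 / 217664707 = 337.70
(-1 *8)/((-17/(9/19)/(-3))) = -216/323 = -0.67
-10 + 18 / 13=-112 / 13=-8.62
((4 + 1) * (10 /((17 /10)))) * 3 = 1500 /17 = 88.24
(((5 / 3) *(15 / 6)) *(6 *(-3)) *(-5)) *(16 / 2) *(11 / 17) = 33000 / 17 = 1941.18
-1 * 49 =-49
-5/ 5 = -1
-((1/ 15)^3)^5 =-1/ 437893890380859375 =-0.00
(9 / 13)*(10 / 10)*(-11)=-99 / 13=-7.62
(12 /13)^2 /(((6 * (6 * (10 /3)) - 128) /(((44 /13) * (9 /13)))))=-7128 /28561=-0.25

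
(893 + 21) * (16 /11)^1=14624 /11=1329.45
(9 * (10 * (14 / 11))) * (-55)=-6300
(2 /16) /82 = 1 /656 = 0.00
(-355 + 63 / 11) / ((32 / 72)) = -17289 / 22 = -785.86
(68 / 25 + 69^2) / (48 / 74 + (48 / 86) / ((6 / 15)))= 189476963 / 81300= 2330.59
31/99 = 0.31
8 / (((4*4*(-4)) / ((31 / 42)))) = -0.09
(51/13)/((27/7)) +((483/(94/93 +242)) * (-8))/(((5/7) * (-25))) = 78810536/41315625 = 1.91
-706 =-706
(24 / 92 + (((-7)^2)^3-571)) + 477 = 2703771 / 23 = 117555.26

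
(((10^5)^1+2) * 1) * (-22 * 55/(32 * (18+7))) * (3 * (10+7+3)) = -9075181.50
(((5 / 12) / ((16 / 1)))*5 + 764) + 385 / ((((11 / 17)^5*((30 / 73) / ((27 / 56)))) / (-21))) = -232929179315 / 2811072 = -82861.34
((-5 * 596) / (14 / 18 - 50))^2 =719312400 / 196249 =3665.30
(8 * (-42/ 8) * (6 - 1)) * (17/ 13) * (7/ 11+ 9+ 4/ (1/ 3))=-849660/ 143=-5941.68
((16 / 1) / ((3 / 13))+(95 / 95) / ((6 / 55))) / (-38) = -157 / 76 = -2.07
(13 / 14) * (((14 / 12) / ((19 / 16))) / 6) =26 / 171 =0.15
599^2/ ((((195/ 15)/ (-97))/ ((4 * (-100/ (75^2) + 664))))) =-1599856343696/ 225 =-7110472638.65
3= 3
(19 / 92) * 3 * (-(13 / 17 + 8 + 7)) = -3819 / 391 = -9.77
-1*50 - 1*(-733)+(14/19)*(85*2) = 15357/19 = 808.26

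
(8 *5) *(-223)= -8920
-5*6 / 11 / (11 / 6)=-180 / 121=-1.49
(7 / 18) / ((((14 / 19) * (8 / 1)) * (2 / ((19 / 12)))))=361 / 6912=0.05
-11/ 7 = -1.57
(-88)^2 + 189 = 7933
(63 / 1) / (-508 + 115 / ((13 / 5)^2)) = -3549 / 27659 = -0.13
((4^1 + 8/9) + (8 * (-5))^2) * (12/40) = 481.47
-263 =-263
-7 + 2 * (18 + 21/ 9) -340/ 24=19.50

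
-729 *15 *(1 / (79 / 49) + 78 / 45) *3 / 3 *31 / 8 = -63028611 / 632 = -99728.81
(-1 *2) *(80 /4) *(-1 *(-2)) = -80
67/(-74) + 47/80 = -941/2960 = -0.32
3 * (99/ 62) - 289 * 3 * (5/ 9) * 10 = -895009/ 186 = -4811.88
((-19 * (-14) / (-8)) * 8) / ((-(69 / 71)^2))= 1340906 / 4761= 281.64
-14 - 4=-18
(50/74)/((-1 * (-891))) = 25/32967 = 0.00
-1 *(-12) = 12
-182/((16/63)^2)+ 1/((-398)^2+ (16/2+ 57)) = -57235674823/20284032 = -2821.71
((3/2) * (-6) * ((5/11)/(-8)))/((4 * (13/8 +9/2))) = 45/2156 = 0.02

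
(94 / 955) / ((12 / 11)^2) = 0.08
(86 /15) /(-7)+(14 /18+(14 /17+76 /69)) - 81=-9744358 /123165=-79.12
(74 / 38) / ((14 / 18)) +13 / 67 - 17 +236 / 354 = -364519 / 26733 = -13.64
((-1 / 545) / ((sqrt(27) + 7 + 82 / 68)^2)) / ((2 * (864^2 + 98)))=-1167271 / 16383226720182795 + 609212 * sqrt(3) / 16383226720182795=-0.00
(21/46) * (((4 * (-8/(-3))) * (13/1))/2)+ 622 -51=13861/23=602.65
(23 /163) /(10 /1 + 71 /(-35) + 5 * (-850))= -805 /24200773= -0.00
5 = 5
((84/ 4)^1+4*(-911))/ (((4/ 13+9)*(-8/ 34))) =800683/ 484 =1654.30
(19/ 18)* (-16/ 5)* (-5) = 152/ 9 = 16.89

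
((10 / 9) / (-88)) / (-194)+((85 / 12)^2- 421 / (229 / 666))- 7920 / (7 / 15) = -496581349249 / 27366416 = -18145.65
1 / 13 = 0.08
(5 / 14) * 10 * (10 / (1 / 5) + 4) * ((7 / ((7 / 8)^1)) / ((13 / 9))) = 97200 / 91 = 1068.13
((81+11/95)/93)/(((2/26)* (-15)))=-100178/132525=-0.76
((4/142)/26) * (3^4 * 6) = 486/923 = 0.53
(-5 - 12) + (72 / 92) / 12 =-779 / 46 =-16.93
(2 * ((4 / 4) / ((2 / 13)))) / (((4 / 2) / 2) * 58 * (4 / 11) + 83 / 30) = 4290 / 7873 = 0.54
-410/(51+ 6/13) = -5330/669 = -7.97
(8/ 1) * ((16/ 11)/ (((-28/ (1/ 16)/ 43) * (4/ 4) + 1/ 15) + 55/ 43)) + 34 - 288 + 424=2715170/ 16093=168.72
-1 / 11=-0.09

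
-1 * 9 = -9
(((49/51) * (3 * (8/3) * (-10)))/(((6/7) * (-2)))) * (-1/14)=-490/153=-3.20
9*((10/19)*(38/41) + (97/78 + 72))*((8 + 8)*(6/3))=21234.64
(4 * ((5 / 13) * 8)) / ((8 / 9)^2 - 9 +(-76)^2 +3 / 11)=8910 / 4175717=0.00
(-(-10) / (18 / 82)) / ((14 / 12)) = 820 / 21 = 39.05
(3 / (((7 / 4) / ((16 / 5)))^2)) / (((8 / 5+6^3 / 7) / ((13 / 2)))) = 4992 / 2485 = 2.01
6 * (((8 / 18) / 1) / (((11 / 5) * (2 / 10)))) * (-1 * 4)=-800 / 33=-24.24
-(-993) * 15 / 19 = 14895 / 19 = 783.95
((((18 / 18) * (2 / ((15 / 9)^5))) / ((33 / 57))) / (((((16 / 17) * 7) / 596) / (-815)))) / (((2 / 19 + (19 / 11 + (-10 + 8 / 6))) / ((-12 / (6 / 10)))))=-217313907102 / 3749375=-57960.04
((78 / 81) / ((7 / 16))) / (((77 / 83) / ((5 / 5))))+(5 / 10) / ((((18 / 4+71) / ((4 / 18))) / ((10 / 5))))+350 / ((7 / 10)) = 1103971696 / 2197503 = 502.38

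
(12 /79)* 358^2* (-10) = -15379680 /79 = -194679.49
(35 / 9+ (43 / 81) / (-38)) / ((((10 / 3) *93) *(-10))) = -11927 / 9541800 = -0.00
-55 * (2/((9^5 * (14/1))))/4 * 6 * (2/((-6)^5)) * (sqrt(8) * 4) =55 * sqrt(2)/133923132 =0.00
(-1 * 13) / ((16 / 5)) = -65 / 16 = -4.06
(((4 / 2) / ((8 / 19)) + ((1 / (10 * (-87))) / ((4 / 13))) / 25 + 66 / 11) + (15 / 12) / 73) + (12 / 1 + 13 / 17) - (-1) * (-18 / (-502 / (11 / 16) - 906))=22873951891133 / 971595033000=23.54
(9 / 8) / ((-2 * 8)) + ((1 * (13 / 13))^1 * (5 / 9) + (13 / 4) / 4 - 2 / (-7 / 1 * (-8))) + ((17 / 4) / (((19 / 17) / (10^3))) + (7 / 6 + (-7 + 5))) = 582689683 / 153216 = 3803.06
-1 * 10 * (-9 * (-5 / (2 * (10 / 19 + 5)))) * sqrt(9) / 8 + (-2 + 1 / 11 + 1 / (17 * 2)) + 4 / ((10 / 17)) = -10.35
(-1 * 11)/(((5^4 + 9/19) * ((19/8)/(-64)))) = 1408/2971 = 0.47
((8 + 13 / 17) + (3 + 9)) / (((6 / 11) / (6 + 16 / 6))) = 329.93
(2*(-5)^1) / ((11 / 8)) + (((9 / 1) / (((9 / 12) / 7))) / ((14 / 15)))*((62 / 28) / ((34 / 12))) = 82550 / 1309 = 63.06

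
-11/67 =-0.16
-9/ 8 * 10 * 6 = -135/ 2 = -67.50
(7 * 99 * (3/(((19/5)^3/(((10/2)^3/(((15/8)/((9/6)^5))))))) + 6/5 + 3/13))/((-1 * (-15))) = 11991423213/8916700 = 1344.83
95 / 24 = 3.96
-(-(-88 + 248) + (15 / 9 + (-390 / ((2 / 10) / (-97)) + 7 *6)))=-567101 / 3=-189033.67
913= 913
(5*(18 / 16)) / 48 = 15 / 128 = 0.12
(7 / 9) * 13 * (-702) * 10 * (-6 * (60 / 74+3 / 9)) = 18028920 / 37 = 487268.11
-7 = -7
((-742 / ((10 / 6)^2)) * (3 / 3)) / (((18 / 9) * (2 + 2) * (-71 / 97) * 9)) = 35987 / 7100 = 5.07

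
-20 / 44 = -5 / 11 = -0.45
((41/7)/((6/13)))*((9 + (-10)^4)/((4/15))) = 26673985/56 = 476321.16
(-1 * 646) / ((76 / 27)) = -459 / 2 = -229.50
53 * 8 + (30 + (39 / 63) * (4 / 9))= 85858 / 189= 454.28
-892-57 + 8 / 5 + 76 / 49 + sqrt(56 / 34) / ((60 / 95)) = -231733 / 245 + 19*sqrt(119) / 102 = -943.82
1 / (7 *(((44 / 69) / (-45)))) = -10.08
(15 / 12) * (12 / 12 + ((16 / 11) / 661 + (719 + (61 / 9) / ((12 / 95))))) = 3037650665 / 3141072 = 967.07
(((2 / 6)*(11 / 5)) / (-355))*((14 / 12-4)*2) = 187 / 15975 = 0.01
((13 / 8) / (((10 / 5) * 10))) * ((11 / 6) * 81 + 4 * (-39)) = -0.61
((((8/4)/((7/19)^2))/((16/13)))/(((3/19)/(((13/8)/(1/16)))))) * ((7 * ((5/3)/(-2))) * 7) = -5795855/72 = -80497.99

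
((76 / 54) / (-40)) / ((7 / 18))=-19 / 210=-0.09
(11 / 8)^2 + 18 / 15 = 989 / 320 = 3.09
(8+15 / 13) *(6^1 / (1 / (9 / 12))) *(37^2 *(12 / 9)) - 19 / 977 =954984035 / 12701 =75189.67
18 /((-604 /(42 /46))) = -189 /6946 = -0.03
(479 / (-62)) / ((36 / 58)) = -13891 / 1116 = -12.45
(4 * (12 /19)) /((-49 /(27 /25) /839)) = -46.72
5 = 5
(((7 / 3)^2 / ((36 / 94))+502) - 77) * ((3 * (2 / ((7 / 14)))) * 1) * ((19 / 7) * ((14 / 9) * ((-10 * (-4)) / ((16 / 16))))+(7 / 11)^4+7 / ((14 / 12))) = 3282507468158 / 3557763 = 922632.41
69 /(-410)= -69 /410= -0.17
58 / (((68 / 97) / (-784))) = -1102696 / 17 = -64864.47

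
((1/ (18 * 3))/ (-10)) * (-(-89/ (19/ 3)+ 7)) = -0.01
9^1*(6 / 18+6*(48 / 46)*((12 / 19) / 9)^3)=476343 / 157757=3.02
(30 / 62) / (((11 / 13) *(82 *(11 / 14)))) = 1365 / 153791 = 0.01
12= 12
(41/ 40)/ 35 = 41/ 1400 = 0.03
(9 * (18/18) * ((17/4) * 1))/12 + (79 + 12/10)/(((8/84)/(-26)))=-1751313/80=-21891.41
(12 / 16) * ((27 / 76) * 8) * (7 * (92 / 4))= 13041 / 38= 343.18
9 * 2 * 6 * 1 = 108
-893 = -893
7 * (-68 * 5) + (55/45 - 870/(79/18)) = -1832251/711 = -2577.01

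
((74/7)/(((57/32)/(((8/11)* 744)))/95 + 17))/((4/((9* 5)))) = 264268800/37775437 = 7.00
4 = 4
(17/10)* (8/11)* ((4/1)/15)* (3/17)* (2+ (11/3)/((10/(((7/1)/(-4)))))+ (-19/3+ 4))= -78/1375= -0.06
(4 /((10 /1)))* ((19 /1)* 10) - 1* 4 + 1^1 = 73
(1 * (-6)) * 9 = -54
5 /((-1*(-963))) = 5 /963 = 0.01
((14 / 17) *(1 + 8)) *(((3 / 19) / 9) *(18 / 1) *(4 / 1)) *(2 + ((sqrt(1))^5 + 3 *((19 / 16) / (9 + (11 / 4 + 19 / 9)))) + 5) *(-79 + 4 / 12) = -980158032 / 161177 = -6081.25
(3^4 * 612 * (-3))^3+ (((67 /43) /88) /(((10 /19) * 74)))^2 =-25789254152795022788752197071 /7840896025600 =-3289069778325696.00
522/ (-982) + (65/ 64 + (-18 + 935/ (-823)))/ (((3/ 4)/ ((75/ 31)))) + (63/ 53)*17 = -411921527751/ 10622796784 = -38.78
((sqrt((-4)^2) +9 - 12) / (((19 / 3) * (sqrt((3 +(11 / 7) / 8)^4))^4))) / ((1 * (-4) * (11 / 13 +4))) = -44904466087936 / 60075736466656684377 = -0.00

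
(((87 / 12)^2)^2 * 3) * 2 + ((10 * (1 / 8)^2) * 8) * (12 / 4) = 2122323 / 128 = 16580.65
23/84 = 0.27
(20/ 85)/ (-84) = -1/ 357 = -0.00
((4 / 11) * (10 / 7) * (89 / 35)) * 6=4272 / 539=7.93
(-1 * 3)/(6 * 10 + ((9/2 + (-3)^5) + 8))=6/341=0.02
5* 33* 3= 495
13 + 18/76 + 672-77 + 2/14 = 161829/266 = 608.38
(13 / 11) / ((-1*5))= -0.24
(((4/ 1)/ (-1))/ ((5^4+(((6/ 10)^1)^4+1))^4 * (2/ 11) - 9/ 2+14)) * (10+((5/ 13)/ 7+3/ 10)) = -1405883789062500/ 948496833004049364262591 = -0.00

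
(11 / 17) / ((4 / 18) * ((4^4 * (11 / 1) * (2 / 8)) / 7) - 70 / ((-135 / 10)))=2079 / 88468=0.02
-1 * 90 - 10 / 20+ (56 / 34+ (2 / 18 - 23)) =-34193 / 306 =-111.74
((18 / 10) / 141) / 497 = 3 / 116795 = 0.00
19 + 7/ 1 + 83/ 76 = 2059/ 76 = 27.09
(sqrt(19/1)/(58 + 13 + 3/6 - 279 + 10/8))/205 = -0.00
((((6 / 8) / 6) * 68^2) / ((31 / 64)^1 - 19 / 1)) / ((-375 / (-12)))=-147968 / 148125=-1.00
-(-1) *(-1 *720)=-720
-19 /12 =-1.58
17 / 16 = 1.06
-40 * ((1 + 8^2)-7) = -2320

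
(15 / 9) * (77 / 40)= 3.21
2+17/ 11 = 39/ 11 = 3.55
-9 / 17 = -0.53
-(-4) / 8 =1 / 2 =0.50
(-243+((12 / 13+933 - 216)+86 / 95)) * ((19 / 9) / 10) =100.45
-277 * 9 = -2493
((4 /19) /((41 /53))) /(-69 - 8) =-212 /59983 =-0.00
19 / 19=1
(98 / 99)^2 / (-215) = -9604 / 2107215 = -0.00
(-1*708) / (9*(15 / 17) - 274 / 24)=144432 / 709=203.71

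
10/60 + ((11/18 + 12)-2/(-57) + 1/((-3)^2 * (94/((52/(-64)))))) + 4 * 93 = 10996385/28576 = 384.81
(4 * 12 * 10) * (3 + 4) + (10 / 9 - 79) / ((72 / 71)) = 2127509 / 648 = 3283.19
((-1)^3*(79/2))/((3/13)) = -1027/6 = -171.17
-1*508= -508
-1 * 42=-42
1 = 1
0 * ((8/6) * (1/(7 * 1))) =0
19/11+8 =107/11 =9.73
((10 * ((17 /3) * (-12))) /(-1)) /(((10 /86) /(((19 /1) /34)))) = 3268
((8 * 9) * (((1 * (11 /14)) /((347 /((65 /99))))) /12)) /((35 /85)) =1105 /51009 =0.02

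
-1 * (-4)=4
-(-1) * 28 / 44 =7 / 11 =0.64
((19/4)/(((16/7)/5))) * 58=19285/32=602.66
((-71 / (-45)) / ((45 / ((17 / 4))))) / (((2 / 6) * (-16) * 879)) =-1207 / 37972800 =-0.00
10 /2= 5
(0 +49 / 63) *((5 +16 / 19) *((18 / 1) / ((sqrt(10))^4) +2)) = 28231 / 2850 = 9.91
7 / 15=0.47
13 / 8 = 1.62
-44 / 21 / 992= -11 / 5208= -0.00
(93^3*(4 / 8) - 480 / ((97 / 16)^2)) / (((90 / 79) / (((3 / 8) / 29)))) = 199289330329 / 43657760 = 4564.81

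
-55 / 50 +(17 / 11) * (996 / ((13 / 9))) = 1522307 / 1430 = 1064.55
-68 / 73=-0.93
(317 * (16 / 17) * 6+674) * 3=125670 / 17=7392.35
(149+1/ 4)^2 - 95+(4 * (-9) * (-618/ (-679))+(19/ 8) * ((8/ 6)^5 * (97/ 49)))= 409649963771/ 18479664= 22167.61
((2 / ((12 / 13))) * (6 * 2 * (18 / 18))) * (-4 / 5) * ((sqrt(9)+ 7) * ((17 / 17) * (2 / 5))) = -416 / 5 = -83.20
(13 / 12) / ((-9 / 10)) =-65 / 54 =-1.20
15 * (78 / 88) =585 / 44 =13.30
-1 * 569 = -569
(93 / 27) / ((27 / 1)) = 31 / 243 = 0.13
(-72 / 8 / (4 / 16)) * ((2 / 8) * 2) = -18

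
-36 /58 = -18 /29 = -0.62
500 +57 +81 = 638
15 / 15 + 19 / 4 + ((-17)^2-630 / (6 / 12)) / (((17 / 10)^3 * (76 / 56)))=-52229019 / 373388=-139.88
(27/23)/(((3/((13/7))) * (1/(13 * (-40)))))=-60840/161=-377.89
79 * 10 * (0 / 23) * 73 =0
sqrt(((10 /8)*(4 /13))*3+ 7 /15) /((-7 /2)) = -4*sqrt(15405) /1365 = -0.36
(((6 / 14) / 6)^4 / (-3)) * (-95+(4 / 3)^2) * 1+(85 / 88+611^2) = 4259436392011 / 11409552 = 373321.97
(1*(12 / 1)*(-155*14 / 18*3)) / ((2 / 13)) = -28210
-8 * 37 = -296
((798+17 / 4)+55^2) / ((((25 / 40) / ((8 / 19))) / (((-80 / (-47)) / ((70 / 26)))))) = 7278336 / 4465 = 1630.09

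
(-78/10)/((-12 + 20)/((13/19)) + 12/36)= -1521/2345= -0.65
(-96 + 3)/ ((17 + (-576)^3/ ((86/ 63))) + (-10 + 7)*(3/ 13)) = 51987/ 78256659556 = 0.00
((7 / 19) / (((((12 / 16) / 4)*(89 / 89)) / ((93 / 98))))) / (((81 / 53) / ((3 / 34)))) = 6572 / 61047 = 0.11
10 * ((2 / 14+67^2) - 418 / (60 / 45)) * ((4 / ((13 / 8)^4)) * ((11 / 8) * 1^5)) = 6584821760 / 199927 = 32936.13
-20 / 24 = -5 / 6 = -0.83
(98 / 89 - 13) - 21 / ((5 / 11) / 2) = -46413 / 445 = -104.30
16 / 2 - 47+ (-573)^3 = -188132556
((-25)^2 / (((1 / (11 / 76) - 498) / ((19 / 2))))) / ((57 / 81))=-17.18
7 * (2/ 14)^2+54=379/ 7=54.14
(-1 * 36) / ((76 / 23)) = -207 / 19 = -10.89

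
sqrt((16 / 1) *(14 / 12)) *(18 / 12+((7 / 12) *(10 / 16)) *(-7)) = -101 *sqrt(42) / 144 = -4.55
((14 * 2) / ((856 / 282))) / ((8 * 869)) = 987 / 743864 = 0.00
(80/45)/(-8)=-2/9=-0.22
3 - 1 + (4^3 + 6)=72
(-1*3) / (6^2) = -1 / 12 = -0.08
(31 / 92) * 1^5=31 / 92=0.34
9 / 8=1.12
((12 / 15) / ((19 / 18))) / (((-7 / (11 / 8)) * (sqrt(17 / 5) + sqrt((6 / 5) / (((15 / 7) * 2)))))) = -0.06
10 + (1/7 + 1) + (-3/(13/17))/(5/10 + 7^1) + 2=12.62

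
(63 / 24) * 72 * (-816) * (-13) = 2004912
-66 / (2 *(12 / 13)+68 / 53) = -2067 / 98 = -21.09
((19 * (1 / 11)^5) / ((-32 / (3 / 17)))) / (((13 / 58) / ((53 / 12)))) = -29203 / 2277905344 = -0.00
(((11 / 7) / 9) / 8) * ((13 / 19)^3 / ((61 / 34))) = 410839 / 105436548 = 0.00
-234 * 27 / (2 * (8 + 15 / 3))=-243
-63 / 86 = -0.73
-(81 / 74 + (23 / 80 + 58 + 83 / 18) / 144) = -5874659 / 3836160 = -1.53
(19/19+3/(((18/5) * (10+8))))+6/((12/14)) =869/108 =8.05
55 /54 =1.02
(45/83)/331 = 0.00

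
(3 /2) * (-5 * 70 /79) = -525 /79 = -6.65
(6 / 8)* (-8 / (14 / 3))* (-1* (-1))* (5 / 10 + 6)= -117 / 14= -8.36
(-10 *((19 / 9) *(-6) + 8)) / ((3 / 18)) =280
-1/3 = -0.33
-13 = -13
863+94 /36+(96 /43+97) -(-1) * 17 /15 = 3738331 /3870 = 965.98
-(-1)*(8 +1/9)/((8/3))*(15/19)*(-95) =-1825/8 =-228.12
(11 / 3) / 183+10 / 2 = 2756 / 549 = 5.02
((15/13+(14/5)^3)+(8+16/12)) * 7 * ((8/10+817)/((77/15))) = 646638549/17875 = 36175.58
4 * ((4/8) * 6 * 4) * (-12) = -576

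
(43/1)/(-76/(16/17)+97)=172/65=2.65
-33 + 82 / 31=-941 / 31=-30.35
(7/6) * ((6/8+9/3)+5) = 10.21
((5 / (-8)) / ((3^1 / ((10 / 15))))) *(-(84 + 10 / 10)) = 425 / 36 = 11.81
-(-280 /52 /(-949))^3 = -343000 /1877710756753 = -0.00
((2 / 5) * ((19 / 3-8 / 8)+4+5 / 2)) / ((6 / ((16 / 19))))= 568 / 855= 0.66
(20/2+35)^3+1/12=91125.08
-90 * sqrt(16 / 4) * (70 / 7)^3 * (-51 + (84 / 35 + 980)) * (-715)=119871180000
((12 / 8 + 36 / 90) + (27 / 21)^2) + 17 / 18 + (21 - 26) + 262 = 576602 / 2205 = 261.50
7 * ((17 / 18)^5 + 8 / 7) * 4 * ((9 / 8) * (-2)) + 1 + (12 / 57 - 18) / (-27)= -469437941 / 3989088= -117.68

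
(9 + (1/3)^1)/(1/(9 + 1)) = 280/3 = 93.33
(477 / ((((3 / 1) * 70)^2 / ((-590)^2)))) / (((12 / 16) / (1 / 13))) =737972 / 1911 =386.17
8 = 8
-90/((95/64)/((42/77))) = -6912/209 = -33.07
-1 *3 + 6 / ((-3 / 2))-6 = -13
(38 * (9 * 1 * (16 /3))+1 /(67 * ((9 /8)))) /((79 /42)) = 15398320 /15879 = 969.73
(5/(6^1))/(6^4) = 5/7776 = 0.00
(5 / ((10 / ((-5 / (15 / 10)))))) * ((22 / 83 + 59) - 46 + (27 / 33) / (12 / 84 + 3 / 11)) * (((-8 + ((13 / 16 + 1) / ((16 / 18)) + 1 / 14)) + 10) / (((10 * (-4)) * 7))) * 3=149017863 / 133267456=1.12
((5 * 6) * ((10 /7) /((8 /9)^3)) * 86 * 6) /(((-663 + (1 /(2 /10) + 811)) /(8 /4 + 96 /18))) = 2873475 /1904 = 1509.18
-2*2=-4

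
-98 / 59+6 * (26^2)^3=109356184606 / 59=1853494654.34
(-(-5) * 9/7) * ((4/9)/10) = 0.29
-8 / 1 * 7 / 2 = -28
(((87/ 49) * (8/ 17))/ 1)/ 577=696/ 480641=0.00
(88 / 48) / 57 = 11 / 342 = 0.03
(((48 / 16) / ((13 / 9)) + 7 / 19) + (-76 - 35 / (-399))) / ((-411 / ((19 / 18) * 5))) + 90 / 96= 4341475 / 2308176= 1.88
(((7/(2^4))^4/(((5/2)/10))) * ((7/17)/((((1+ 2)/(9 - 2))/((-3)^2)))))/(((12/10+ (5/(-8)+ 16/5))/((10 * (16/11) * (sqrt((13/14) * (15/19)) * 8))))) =1260525 * sqrt(51870)/8584048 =33.44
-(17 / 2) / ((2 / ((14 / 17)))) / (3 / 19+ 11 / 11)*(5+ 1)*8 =-1596 / 11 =-145.09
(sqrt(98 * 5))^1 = 7 * sqrt(10) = 22.14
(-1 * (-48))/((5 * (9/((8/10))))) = 64/75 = 0.85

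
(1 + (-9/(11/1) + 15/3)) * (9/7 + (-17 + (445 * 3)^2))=711101505/77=9235084.48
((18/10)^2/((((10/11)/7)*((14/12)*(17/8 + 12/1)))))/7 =0.22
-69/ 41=-1.68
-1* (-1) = 1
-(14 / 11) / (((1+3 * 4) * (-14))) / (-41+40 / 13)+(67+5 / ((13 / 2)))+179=17396971 / 70499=246.77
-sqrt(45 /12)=-1.94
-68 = -68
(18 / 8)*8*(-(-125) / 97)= 2250 / 97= 23.20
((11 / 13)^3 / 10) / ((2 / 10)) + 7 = 32089 / 4394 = 7.30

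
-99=-99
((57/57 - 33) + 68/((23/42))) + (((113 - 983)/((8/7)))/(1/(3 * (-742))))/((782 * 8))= 4542365/12512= 363.04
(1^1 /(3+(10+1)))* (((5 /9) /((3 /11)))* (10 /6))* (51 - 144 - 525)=-28325 /189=-149.87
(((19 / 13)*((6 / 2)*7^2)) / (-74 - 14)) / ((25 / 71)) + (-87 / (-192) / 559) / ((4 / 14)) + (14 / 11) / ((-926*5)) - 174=-1648347249777 / 9110358400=-180.93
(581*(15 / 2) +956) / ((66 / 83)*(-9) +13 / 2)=-882041 / 109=-8092.12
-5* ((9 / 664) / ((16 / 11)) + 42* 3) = -6693615 / 10624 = -630.05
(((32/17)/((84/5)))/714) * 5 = 100/127449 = 0.00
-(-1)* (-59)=-59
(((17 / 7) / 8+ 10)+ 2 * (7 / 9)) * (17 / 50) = 101609 / 25200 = 4.03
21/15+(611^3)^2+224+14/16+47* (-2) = 2081168542518211731/40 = 52029213562955293.28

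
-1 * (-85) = 85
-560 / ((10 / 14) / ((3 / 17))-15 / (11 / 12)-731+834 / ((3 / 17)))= -1617 / 11500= -0.14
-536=-536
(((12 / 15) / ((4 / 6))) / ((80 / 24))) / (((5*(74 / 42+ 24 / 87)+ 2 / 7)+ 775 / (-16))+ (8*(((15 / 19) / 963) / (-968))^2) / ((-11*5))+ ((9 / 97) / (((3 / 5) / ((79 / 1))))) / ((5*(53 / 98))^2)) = -47715853441271679384336 / 4810317187756879842588005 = -0.01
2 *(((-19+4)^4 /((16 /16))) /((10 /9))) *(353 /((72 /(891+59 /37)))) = 59019526125 /148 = 398780581.93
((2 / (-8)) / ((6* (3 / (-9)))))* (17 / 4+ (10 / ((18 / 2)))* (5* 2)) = 553 / 288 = 1.92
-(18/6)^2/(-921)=3/307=0.01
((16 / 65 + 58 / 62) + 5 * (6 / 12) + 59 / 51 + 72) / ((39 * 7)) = 15792617 / 56109690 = 0.28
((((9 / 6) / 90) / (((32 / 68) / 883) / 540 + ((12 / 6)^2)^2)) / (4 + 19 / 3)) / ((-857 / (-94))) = 19048959 / 1722804170108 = 0.00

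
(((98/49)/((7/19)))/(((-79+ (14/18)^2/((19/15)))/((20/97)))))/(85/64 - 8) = 12476160/5839540553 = 0.00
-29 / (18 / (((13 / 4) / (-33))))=377 / 2376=0.16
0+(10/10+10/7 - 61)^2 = 168100/49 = 3430.61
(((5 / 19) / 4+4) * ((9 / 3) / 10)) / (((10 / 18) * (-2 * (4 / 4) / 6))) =-25029 / 3800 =-6.59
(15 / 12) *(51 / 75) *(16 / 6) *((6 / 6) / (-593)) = -34 / 8895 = -0.00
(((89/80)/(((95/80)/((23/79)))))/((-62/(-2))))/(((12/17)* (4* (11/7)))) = 243593/122841840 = 0.00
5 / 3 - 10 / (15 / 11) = -17 / 3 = -5.67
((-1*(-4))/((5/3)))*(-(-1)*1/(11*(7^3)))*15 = 36/3773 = 0.01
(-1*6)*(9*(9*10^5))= -48600000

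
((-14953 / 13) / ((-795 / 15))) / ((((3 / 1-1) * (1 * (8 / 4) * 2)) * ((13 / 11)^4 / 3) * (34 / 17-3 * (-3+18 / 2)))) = -656780619 / 2518851712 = -0.26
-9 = -9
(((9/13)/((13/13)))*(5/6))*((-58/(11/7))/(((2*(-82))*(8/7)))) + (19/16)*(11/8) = 1310627/750464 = 1.75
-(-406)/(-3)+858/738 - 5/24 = -132229/984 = -134.38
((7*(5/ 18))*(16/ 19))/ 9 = 280/ 1539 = 0.18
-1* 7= -7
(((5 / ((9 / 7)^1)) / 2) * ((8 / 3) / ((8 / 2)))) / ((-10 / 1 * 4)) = -7 / 216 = -0.03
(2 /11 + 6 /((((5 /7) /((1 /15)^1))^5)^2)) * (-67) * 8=-2012269595616104386208 /20648288726806640625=-97.45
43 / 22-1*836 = -18349 / 22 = -834.05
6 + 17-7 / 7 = 22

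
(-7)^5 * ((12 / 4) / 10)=-50421 / 10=-5042.10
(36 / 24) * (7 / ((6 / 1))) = 7 / 4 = 1.75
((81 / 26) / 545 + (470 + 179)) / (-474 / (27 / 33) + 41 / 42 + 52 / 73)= -4699366021 / 4182651005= -1.12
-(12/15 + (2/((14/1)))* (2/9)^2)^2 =-5234944/8037225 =-0.65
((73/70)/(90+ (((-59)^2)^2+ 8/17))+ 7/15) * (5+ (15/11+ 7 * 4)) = 16517190987/1029983375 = 16.04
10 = 10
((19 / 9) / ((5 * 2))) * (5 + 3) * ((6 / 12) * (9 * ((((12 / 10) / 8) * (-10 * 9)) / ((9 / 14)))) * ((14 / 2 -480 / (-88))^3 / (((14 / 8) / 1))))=-1172536968 / 6655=-176188.88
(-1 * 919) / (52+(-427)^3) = 919 / 77854431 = 0.00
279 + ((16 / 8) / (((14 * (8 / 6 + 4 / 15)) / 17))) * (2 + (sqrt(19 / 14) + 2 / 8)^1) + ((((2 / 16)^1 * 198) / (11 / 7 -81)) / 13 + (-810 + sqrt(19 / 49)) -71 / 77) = -2353256209 / 4452448 + sqrt(19) / 7 + 85 * sqrt(266) / 784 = -526.14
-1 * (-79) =79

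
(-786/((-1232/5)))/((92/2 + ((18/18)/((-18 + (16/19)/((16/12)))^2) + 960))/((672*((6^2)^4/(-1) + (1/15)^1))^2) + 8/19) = 8408564134661703652738560/1109880917520100530716467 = 7.58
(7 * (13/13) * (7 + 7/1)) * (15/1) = 1470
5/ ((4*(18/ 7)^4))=12005/ 419904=0.03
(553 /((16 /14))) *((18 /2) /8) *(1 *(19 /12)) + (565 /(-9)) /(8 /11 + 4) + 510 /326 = 4150761817 /4882176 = 850.19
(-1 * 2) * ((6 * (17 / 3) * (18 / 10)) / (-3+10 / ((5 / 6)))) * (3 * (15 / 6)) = -102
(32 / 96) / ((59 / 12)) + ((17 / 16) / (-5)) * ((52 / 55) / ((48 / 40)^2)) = -6703 / 93456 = -0.07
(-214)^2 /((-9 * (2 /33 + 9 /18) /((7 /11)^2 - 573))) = 6345860128 /1221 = 5197264.64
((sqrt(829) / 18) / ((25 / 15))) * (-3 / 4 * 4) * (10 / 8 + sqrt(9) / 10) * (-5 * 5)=31 * sqrt(829) / 8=111.57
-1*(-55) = 55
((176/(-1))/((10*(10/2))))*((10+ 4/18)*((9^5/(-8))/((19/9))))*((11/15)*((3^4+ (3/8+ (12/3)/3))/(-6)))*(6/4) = -7248927411/3800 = -1907612.48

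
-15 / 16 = -0.94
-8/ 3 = -2.67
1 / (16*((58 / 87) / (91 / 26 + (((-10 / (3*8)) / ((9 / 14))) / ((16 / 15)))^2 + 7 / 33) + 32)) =3723755 / 1916294656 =0.00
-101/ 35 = -2.89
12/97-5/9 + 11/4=8095/3492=2.32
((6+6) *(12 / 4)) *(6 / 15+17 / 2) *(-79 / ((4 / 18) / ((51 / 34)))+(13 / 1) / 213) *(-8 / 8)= 121291959 / 710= 170833.75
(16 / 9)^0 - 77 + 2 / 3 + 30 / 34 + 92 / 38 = -69797 / 969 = -72.03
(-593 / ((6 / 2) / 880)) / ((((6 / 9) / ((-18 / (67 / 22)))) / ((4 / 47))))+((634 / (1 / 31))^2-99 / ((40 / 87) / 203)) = 48666819084149 / 125960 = 386367252.18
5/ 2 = 2.50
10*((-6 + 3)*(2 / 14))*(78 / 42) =-390 / 49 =-7.96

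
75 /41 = 1.83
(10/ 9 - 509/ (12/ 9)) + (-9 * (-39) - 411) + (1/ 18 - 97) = -6451/ 12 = -537.58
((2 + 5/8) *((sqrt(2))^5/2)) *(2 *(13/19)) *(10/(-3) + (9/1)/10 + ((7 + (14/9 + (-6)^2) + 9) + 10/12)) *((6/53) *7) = 1489306 *sqrt(2)/5035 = 418.31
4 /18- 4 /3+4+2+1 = 53 /9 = 5.89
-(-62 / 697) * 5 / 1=310 / 697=0.44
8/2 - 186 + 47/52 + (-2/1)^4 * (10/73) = -178.90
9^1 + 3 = 12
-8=-8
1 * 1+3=4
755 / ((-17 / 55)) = -41525 / 17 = -2442.65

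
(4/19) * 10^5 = 21052.63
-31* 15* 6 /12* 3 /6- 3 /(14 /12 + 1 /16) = -28011 /236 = -118.69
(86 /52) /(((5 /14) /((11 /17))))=3311 /1105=3.00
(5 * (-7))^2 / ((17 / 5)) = 6125 / 17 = 360.29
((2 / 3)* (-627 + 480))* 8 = -784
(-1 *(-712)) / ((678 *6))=0.18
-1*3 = -3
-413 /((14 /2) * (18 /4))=-118 /9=-13.11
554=554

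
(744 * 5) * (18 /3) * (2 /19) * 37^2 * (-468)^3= -6264193914501120 /19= -329694416552690.53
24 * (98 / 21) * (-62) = -6944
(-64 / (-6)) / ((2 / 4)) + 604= 1876 / 3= 625.33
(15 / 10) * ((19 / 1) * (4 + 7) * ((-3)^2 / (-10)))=-5643 / 20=-282.15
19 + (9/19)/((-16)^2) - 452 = -2106103/4864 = -433.00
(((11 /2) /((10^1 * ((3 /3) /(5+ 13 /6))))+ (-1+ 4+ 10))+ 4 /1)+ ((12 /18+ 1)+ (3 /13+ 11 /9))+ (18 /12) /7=795269 /32760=24.28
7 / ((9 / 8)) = 56 / 9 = 6.22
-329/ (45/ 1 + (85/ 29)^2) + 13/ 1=309221/ 45070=6.86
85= 85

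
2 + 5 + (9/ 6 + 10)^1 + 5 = 47/ 2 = 23.50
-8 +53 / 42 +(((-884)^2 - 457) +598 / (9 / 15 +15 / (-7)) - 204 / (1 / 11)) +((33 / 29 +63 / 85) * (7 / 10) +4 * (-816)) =775097.98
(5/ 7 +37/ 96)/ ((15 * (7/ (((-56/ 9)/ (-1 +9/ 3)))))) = -739/ 22680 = -0.03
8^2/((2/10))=320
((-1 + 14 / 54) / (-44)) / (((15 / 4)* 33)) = 4 / 29403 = 0.00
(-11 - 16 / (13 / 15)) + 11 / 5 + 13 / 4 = -6243 / 260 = -24.01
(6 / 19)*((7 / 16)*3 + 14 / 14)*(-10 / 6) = -185 / 152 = -1.22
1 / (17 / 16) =0.94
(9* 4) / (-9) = -4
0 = 0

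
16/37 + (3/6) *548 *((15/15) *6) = 60844/37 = 1644.43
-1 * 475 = -475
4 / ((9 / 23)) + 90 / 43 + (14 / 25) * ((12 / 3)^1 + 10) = 195002 / 9675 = 20.16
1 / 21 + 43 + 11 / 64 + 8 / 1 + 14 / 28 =69511 / 1344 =51.72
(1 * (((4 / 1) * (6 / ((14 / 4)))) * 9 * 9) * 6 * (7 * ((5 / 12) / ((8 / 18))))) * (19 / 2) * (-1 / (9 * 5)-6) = -1251207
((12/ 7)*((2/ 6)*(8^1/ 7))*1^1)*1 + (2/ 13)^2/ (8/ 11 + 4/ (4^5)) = 11687008/ 17050579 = 0.69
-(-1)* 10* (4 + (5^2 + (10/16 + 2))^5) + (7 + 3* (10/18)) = 7907746868579/49152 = 160883521.90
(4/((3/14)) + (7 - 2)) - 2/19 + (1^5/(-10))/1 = 13373/570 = 23.46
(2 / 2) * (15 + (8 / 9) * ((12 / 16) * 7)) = 59 / 3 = 19.67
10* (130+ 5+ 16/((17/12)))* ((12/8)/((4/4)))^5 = 3021705/272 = 11109.21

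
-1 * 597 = -597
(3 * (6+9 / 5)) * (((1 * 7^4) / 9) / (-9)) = -693.62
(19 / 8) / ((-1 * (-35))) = 19 / 280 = 0.07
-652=-652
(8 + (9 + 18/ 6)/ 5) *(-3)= -156/ 5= -31.20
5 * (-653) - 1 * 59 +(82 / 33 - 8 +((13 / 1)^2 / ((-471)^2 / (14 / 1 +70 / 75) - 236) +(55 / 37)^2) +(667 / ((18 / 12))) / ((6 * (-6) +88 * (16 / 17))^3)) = -41378451030865397871451 / 12436083353780162912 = -3327.29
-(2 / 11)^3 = -8 / 1331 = -0.01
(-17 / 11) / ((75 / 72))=-408 / 275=-1.48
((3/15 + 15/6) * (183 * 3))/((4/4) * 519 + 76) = 14823/5950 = 2.49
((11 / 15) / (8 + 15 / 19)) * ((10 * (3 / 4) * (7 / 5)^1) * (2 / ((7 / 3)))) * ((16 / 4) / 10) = 0.30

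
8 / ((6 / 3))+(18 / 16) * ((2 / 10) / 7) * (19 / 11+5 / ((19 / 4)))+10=117787 / 8360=14.09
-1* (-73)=73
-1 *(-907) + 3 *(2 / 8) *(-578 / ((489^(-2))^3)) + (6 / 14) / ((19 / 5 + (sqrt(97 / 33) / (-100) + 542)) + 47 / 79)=-51021326624534572526947742890464053 / 8608143340129522 + 1872300 *sqrt(3201) / 4304071670064761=-5927100027096770286.50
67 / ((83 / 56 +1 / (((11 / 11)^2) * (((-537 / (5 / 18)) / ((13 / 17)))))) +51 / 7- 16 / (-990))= 16954743960 / 2222747497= 7.63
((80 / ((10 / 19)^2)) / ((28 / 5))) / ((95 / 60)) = 228 / 7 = 32.57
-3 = -3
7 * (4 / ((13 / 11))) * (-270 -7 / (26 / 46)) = -1130668 / 169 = -6690.34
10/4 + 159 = 323/2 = 161.50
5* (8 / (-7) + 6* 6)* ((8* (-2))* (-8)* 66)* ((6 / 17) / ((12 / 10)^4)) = 268400000 / 1071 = 250606.91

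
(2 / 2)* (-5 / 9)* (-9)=5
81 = 81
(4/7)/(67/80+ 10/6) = 960/4207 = 0.23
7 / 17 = 0.41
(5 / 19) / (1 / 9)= 45 / 19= 2.37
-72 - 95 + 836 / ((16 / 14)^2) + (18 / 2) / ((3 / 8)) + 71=9089 / 16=568.06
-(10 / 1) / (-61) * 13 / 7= 130 / 427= 0.30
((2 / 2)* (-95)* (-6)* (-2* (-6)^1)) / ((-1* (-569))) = 6840 / 569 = 12.02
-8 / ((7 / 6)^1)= -48 / 7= -6.86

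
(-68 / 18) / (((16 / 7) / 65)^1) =-7735 / 72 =-107.43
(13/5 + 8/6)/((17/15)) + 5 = 144/17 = 8.47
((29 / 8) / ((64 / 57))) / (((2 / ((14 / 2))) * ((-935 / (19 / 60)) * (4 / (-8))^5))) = 73283 / 598400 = 0.12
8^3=512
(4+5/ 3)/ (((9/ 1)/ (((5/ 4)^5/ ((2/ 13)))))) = 690625/ 55296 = 12.49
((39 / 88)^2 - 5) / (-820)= 37199 / 6350080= 0.01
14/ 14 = 1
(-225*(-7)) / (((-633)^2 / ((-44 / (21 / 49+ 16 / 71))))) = -153076 / 578773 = -0.26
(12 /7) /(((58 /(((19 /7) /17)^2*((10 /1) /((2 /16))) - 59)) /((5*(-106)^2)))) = -271895132520 /2874683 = -94582.65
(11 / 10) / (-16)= -11 / 160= -0.07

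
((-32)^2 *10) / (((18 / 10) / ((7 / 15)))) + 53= 73111 / 27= 2707.81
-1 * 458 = -458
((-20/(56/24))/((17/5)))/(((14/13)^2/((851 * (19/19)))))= -10786425/5831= -1849.84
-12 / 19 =-0.63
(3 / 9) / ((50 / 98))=49 / 75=0.65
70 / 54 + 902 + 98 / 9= 24683 / 27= 914.19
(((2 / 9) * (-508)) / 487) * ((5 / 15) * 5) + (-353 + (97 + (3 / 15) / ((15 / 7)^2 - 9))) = -134872823 / 525960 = -256.43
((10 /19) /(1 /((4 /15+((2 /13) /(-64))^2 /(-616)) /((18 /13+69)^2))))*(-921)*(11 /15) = -130907860483 /6841400832000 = -0.02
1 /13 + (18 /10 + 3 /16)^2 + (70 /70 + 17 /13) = 6.33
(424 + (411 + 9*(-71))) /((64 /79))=3871 /16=241.94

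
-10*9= -90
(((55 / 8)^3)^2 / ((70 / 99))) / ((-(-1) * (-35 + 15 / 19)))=-416538280125 / 95420416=-4365.30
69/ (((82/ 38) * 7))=1311/ 287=4.57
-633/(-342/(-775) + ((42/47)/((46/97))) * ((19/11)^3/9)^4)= -3639922286422648171272525/3702241106072209691779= -983.17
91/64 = 1.42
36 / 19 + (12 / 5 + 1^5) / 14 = 2843 / 1330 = 2.14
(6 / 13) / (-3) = -2 / 13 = -0.15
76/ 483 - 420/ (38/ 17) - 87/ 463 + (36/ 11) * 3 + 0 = -8324452219/ 46738461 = -178.11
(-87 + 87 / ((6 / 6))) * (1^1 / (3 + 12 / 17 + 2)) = 0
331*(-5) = -1655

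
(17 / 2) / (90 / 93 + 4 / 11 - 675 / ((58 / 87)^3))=-23188 / 6211093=-0.00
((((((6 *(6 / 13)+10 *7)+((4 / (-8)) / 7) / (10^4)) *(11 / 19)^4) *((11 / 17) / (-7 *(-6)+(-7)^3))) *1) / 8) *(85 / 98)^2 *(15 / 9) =-362603069887729 / 131645393647272960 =-0.00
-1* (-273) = 273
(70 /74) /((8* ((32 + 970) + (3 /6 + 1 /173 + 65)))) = 6055 /54664836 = 0.00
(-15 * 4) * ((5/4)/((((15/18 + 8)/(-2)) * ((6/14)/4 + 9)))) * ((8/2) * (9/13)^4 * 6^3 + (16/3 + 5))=10019241680/25733461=389.35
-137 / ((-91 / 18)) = 27.10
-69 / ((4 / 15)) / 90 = -23 / 8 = -2.88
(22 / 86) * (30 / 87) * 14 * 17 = 20.99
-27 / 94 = -0.29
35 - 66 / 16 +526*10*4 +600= 173367 / 8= 21670.88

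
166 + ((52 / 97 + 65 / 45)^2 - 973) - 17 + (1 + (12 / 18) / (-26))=-819.10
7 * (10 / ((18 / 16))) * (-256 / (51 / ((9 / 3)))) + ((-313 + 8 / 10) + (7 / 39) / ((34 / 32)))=-12421549 / 9945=-1249.02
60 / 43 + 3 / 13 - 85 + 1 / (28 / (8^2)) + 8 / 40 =-1582577 / 19565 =-80.89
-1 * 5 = -5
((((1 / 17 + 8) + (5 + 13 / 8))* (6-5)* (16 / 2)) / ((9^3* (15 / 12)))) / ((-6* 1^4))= -3994 / 185895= -0.02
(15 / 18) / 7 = 5 / 42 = 0.12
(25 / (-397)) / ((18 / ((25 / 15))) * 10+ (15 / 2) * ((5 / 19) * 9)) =-0.00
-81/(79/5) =-405/79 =-5.13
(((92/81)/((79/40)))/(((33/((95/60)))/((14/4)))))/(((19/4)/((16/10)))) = 20608/633501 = 0.03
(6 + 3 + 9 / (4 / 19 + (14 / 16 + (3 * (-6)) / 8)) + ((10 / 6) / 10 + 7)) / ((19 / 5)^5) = 9334375 / 876539046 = 0.01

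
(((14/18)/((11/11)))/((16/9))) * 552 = 483/2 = 241.50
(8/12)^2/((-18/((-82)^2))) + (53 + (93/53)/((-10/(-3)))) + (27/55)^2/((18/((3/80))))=-233749225201/2077812000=-112.50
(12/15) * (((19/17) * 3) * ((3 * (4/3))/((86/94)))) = 42864/3655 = 11.73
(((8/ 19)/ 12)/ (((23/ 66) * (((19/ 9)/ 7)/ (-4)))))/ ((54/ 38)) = -1232/ 1311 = -0.94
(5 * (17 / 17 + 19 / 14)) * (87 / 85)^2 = 249777 / 20230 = 12.35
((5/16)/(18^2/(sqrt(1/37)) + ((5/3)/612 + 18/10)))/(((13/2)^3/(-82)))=2395658700/55317615094458431- 5597372808000* sqrt(37)/719128996227959603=-0.00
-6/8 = -3/4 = -0.75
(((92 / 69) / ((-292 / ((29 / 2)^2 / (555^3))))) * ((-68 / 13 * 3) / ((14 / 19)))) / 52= 271643 / 118107245529000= 0.00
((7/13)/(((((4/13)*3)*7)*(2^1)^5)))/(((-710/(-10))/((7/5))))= 7/136320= 0.00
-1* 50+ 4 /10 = -248 /5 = -49.60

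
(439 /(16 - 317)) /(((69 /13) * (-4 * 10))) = 5707 /830760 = 0.01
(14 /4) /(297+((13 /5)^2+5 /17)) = 2975 /258446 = 0.01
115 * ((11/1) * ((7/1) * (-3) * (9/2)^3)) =-19365885/8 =-2420735.62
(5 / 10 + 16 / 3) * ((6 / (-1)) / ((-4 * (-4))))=-35 / 16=-2.19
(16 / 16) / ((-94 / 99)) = -1.05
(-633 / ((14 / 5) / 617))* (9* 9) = -158177205 / 14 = -11298371.79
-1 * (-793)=793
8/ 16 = 1/ 2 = 0.50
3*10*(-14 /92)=-4.57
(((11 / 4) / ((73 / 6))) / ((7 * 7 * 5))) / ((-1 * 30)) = -11 / 357700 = -0.00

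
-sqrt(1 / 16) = -0.25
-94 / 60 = -47 / 30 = -1.57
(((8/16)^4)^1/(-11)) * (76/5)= -19/220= -0.09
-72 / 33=-24 / 11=-2.18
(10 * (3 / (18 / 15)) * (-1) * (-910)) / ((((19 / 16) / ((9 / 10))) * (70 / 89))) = 416520 / 19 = 21922.11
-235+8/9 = -2107/9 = -234.11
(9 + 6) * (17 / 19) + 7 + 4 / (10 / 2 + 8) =5120 / 247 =20.73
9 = 9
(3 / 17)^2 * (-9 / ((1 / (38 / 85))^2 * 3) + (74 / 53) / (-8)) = -10671381 / 442661300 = -0.02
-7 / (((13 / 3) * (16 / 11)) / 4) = -231 / 52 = -4.44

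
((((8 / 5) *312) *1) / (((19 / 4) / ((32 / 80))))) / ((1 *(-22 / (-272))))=2715648 / 5225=519.74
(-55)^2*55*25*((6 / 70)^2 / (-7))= -1497375 / 343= -4365.52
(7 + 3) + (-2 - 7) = 1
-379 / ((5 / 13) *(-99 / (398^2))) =780456508 / 495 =1576679.81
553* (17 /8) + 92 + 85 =10817 /8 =1352.12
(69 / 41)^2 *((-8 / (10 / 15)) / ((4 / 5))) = -71415 / 1681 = -42.48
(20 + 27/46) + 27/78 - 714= -207227/299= -693.07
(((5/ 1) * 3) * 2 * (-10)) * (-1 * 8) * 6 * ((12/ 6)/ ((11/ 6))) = 15709.09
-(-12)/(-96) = -1/8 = -0.12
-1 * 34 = -34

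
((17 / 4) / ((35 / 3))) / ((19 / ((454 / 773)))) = 11577 / 1028090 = 0.01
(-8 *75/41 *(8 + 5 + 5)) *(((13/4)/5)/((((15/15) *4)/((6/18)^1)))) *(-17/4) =60.64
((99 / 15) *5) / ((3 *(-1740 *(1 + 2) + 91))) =-11 / 5129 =-0.00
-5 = -5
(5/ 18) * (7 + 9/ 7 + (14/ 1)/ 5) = 3.08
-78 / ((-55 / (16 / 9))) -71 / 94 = 27389 / 15510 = 1.77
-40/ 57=-0.70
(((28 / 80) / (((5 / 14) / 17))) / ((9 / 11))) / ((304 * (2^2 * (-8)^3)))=-9163 / 280166400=-0.00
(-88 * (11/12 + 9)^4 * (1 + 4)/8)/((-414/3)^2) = -11029365655/394896384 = -27.93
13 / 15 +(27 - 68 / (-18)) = 1424 / 45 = 31.64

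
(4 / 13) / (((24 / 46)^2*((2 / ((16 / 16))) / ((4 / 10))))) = 529 / 2340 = 0.23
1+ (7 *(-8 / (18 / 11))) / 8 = -3.28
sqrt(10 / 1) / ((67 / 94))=94 * sqrt(10) / 67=4.44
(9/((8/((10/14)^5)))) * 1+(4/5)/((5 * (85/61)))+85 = 24378687889/285719000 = 85.32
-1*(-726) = 726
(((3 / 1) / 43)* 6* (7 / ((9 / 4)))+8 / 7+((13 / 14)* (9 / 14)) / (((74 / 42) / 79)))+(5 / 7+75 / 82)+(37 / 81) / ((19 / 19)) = 4630102361 / 147943908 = 31.30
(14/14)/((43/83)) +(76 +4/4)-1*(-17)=4125/43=95.93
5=5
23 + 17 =40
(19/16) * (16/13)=19/13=1.46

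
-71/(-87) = 71/87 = 0.82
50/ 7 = 7.14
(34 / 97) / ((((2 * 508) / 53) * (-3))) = -901 / 147828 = -0.01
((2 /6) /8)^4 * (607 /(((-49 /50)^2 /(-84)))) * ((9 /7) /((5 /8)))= -75875 /230496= -0.33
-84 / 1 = -84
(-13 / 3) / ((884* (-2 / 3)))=1 / 136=0.01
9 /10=0.90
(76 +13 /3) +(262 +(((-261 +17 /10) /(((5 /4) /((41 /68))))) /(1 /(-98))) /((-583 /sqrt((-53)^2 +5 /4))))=1027 /3 - 15628011 *sqrt(1249) /495550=-772.21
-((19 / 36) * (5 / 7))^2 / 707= -9025 / 44897328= -0.00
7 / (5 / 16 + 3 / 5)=560 / 73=7.67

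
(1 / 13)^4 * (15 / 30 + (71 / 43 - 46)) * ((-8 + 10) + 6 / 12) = -18855 / 4912492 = -0.00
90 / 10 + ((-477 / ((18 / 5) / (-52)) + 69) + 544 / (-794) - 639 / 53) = 146345589 / 21041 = 6955.26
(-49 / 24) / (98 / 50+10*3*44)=-1225 / 793176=-0.00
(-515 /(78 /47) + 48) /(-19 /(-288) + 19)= -982128 /71383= -13.76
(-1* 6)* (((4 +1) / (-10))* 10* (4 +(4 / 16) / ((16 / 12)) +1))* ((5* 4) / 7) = 6225 / 14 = 444.64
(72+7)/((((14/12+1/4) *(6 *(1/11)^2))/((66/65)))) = 1261788/1105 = 1141.89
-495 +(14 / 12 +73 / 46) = -33965 / 69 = -492.25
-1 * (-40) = 40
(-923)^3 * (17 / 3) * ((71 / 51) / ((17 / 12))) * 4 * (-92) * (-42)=-1150533576739456 / 17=-67678445690556.24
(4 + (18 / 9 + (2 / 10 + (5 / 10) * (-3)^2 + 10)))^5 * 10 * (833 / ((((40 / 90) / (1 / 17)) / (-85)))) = -2849306954699079 / 8000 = -356163369337.38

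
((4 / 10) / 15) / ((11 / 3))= 2 / 275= 0.01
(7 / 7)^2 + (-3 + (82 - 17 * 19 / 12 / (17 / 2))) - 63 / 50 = 5668 / 75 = 75.57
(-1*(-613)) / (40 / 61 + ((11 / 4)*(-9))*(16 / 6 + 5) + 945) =149572 / 184441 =0.81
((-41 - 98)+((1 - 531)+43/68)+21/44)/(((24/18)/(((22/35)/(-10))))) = 749373/23800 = 31.49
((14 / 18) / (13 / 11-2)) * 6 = -154 / 27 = -5.70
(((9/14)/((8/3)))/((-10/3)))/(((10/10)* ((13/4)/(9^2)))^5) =-9037745167392/12995255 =-695465.01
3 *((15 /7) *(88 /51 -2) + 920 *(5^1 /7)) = 234390 /119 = 1969.66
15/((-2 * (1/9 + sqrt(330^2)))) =-135/5942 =-0.02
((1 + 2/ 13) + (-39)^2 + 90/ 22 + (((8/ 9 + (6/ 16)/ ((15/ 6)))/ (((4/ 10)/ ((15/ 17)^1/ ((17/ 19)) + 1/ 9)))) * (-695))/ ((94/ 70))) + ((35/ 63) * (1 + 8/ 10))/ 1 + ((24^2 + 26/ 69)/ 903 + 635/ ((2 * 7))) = 25189876292333/ 256284392364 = 98.29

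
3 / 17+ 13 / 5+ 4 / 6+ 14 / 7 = 5.44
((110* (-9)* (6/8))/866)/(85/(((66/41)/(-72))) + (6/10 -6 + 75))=9075/39503456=0.00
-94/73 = -1.29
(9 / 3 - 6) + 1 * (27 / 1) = 24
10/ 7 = 1.43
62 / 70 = 31 / 35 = 0.89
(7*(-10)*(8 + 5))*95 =-86450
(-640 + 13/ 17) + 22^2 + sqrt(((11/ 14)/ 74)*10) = -2639/ 17 + sqrt(28490)/ 518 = -154.91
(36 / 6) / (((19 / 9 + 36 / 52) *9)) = 39 / 164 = 0.24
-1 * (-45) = 45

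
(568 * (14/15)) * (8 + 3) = 87472/15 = 5831.47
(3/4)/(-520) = -3/2080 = -0.00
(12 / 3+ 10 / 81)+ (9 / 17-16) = -15625 / 1377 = -11.35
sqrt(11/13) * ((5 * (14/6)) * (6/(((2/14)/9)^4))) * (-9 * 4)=-39697461720 * sqrt(143)/13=-36516353699.00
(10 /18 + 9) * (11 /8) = 473 /36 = 13.14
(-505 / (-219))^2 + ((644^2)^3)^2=5088976065685425978676226000000000.00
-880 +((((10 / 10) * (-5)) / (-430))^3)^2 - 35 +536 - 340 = -290883842062783 / 404567235136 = -719.00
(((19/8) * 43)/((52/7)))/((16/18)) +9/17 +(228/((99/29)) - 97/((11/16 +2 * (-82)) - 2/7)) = 83.38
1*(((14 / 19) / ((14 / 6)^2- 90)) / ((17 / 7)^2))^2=38118276 / 17461124179801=0.00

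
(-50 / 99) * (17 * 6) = -1700 / 33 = -51.52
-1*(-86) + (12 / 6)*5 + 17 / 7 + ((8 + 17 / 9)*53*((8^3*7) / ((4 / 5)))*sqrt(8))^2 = 25007818430929409 / 567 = 44105499878182.38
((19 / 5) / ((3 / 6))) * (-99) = -3762 / 5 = -752.40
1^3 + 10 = 11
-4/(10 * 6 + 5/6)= -24/365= -0.07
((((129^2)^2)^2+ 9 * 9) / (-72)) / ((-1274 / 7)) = 4260349001185569 / 728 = 5852127748881.28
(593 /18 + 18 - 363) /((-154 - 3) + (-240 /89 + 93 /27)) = 499913 /250316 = 2.00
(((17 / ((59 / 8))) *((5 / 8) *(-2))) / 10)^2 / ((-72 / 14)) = -0.02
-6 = -6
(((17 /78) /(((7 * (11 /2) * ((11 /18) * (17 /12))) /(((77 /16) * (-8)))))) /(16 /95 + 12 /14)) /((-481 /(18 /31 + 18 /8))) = 161595 /111862322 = 0.00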